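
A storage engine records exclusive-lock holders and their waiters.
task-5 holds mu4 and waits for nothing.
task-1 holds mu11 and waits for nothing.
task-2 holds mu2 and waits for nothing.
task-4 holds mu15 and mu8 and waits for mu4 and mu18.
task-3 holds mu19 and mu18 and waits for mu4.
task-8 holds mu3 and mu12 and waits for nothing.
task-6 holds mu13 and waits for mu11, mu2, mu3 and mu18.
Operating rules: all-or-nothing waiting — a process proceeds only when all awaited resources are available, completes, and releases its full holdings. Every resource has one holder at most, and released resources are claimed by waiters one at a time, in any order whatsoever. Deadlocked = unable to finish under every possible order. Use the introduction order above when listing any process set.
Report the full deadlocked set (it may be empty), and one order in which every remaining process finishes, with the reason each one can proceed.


The deadlocked set is empty.
Key observation: the waits form no ring: some process can always run, and its releases unblock the others one by one.
The rest can finish in the order task-1, task-5, task-3, task-8, task-4, task-2, task-6.
Verifying each step:
  task-1 waits on nothing -> runs at once and releases mu11
  task-5 waits on nothing -> runs at once and releases mu4
  task-3: everything it awaited (mu4) is free; runs, freeing mu19 and mu18
  task-8 waits on nothing -> runs at once and releases mu3 and mu12
  task-4: everything it awaited (mu4 and mu18) is free; runs, freeing mu15 and mu8
  task-2 waits on nothing -> runs at once and releases mu2
  task-6: everything it awaited (mu11, mu2, mu3 and mu18) is free; runs, freeing mu13


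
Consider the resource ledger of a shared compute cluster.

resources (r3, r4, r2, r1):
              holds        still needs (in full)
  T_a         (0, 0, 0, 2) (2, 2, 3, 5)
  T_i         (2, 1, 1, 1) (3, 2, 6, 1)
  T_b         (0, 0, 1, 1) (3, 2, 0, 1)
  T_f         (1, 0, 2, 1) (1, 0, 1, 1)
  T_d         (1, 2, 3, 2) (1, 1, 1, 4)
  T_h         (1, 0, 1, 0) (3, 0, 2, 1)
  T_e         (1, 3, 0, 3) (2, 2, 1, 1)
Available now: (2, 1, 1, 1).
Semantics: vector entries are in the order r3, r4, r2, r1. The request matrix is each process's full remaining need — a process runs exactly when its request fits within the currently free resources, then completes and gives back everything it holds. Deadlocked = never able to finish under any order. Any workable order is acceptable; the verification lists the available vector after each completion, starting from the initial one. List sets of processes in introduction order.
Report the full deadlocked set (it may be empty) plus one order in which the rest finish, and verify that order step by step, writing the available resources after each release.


The deadlocked set is T_a, T_i, T_b, T_d and T_e.
Key observation: after T_f, T_h the pool peaks at (4, 1, 4, 2), and each blocked process is short somewhere: T_a on r4, r1; T_i on r4, r2; T_b on r4; T_d on r1; T_e on r4.
One completion order for the rest: T_f, T_h. Check, step by step:
  pool = (2, 1, 1, 1)
  run T_f (needs (1, 0, 1, 1), free (2, 1, 1, 1)); after release of (1, 0, 2, 1) the pool is (3, 1, 3, 2)
  run T_h (needs (3, 0, 2, 1), free (3, 1, 3, 2)); after release of (1, 0, 1, 0) the pool is (4, 1, 4, 2)
The blocked processes can never fit:
  T_a cannot run: need (2, 2, 3, 5) vs free (4, 1, 4, 2) (insufficient r4 and r1)
  T_i cannot run: need (3, 2, 6, 1) vs free (4, 1, 4, 2) (insufficient r4 and r2)
  T_b cannot run: need (3, 2, 0, 1) vs free (4, 1, 4, 2) (insufficient r4)
  T_d cannot run: need (1, 1, 1, 4) vs free (4, 1, 4, 2) (insufficient r1)
  T_e cannot run: need (2, 2, 1, 1) vs free (4, 1, 4, 2) (insufficient r4)


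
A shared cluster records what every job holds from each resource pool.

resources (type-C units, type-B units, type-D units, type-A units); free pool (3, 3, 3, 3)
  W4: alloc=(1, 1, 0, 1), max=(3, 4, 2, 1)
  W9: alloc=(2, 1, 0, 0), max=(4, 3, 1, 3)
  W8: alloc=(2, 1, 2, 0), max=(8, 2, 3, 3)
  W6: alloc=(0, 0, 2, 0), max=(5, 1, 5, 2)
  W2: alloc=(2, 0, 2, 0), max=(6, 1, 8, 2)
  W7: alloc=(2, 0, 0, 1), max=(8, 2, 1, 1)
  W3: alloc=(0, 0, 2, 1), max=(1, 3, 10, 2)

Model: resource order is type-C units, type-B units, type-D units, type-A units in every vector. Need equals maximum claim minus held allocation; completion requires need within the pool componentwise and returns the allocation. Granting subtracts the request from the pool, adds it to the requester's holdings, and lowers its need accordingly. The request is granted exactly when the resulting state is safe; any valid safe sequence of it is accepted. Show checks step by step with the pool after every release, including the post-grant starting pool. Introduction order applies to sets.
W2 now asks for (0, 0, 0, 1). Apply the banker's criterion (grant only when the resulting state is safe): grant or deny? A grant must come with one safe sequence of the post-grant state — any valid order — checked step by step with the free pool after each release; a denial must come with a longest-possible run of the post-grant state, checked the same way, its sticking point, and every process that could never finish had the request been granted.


GRANT: granting preserves safety; a valid post-grant sequence is W4, W9, W8, W6, W7, W2, W3.
Key observation: even at the reduced pool (3, 3, 3, 2), W4 fits immediately, so safety survives the grant.
Check on the post-grant state, step by step:
  pool = (3, 3, 3, 2)
  W4 needs (2, 3, 2, 0) <= (3, 3, 3, 2) -> finishes; pool += (1, 1, 0, 1) = (4, 4, 3, 3)
  W9 needs (2, 2, 1, 3) <= (4, 4, 3, 3) -> finishes; pool += (2, 1, 0, 0) = (6, 5, 3, 3)
  W8 needs (6, 1, 1, 3) <= (6, 5, 3, 3) -> finishes; pool += (2, 1, 2, 0) = (8, 6, 5, 3)
  W6 needs (5, 1, 3, 2) <= (8, 6, 5, 3) -> finishes; pool += (0, 0, 2, 0) = (8, 6, 7, 3)
  W7 needs (6, 2, 1, 0) <= (8, 6, 7, 3) -> finishes; pool += (2, 0, 0, 1) = (10, 6, 7, 4)
  W2 needs (4, 1, 6, 1) <= (10, 6, 7, 4) -> finishes; pool += (2, 0, 2, 1) = (12, 6, 9, 5)
  W3 needs (1, 3, 8, 1) <= (12, 6, 9, 5) -> finishes; pool += (0, 0, 2, 1) = (12, 6, 11, 6)


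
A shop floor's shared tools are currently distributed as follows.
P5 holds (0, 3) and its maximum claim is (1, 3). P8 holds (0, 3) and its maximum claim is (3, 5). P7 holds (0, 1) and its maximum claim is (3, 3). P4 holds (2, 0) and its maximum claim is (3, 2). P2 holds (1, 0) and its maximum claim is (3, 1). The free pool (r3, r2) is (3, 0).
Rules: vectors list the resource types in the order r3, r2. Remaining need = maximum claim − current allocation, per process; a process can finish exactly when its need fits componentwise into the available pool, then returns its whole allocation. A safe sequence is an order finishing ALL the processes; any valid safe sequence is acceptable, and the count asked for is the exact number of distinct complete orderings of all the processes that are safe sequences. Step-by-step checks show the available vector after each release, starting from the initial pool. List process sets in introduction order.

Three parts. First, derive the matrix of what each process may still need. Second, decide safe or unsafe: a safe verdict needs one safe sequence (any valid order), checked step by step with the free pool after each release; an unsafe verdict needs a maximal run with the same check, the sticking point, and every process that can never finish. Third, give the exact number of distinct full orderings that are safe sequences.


(1) Outstanding need per process (order r3, r2):
  P5: (1, 0)
  P8: (3, 2)
  P7: (3, 2)
  P4: (1, 2)
  P2: (2, 1)
(2) SAFE, for example via the order P5, P4, P7, P8, P2.
Key observation: nothing binds to the last unit here — the tightest requested-resource margin is 1, first seen at P4 ((1, 2) against (3, 3)).
Verifying each step:
  pool = (3, 0)
  P5 needs (1, 0) <= (3, 0) -> finishes; pool += (0, 3) = (3, 3)
  P4 needs (1, 2) <= (3, 3) -> finishes; pool += (2, 0) = (5, 3)
  P7 needs (3, 2) <= (5, 3) -> finishes; pool += (0, 1) = (5, 4)
  P8 needs (3, 2) <= (5, 4) -> finishes; pool += (0, 3) = (5, 7)
  P2 needs (2, 1) <= (5, 7) -> finishes; pool += (1, 0) = (6, 7)
(3) Precisely 24 of the possible complete orderings are safe sequences.


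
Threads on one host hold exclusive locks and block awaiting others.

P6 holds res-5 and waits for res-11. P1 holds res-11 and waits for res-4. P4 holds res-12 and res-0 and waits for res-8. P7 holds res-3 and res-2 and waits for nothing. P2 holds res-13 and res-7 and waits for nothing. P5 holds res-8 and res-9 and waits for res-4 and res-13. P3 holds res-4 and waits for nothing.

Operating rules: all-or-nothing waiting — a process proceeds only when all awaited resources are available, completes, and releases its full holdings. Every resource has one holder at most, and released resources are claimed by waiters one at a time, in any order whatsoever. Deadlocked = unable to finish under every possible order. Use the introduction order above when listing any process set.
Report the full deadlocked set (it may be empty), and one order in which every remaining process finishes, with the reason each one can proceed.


No process is deadlocked.
Key observation: the waits form no ring: some process can always run, and its releases unblock the others one by one.
A valid finishing order for the others: P3, P2, P1, P5, P6, P4, P7.
Verifying each step:
  run P3 (it waits on nothing); releases res-4
  run P2 (it waits on nothing); releases res-13 and res-7
  P1: everything it awaited (res-4) is free; runs, freeing res-11
  P5: everything it awaited (res-4 and res-13) is free; runs, freeing res-8 and res-9
  P6: everything it awaited (res-11) is free; runs, freeing res-5
  P4: everything it awaited (res-8) is free; runs, freeing res-12 and res-0
  run P7 (it waits on nothing); releases res-3 and res-2


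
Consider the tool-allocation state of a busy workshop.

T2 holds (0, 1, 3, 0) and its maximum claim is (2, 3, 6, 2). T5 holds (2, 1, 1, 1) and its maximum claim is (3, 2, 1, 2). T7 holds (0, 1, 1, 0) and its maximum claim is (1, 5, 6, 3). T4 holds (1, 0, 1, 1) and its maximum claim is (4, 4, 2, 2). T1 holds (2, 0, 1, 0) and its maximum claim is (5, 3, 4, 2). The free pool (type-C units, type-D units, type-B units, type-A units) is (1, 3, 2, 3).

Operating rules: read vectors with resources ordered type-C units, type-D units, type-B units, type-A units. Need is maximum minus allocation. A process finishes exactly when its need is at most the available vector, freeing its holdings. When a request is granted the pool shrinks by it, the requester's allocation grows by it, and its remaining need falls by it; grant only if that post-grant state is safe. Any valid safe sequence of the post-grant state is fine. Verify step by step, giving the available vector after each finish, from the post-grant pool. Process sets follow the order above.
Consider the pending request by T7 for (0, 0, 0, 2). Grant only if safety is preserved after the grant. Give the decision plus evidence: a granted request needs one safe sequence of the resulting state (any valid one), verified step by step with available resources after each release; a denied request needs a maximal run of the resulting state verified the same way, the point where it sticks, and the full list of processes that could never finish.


GRANT — the state after the grant stays safe, e.g. via T5, T2, T1, T4, T7.
Key observation: with (1, 3, 2, 1) left after the transfer, T5 can run at once — the state stays safe.
Step-by-step check of the post-grant state:
  pool = (1, 3, 2, 1)
  T5 needs (1, 1, 0, 1) <= (1, 3, 2, 1) -> finishes; pool += (2, 1, 1, 1) = (3, 4, 3, 2)
  T2 needs (2, 2, 3, 2) <= (3, 4, 3, 2) -> finishes; pool += (0, 1, 3, 0) = (3, 5, 6, 2)
  T1 needs (3, 3, 3, 2) <= (3, 5, 6, 2) -> finishes; pool += (2, 0, 1, 0) = (5, 5, 7, 2)
  T4 needs (3, 4, 1, 1) <= (5, 5, 7, 2) -> finishes; pool += (1, 0, 1, 1) = (6, 5, 8, 3)
  T7 needs (1, 4, 5, 1) <= (6, 5, 8, 3) -> finishes; pool += (0, 1, 1, 2) = (6, 6, 9, 5)


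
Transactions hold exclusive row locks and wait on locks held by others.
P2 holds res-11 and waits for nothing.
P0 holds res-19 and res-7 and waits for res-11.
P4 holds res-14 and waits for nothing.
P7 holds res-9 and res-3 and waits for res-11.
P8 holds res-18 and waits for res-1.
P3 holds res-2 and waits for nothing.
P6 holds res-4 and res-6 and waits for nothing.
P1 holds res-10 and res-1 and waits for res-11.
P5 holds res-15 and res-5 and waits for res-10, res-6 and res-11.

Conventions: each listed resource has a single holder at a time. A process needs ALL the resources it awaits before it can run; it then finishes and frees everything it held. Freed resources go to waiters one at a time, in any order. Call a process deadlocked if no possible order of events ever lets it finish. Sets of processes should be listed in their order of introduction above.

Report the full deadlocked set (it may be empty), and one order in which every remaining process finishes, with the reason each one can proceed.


No process is deadlocked.
Key observation: no waiting chain loops back on itself — every chain ends at a process that waits on nothing, so everyone eventually runs.
One completion order for the rest: P2, P3, P1, P7, P6, P0, P8, P5, P4.
Step-by-step check:
  P2: no waits; runs immediately, freeing res-11
  P3: no waits; runs immediately, freeing res-2
  P1: everything it awaited (res-11) is free; runs, freeing res-10 and res-1
  P7: everything it awaited (res-11) is free; runs, freeing res-9 and res-3
  P6: no waits; runs immediately, freeing res-4 and res-6
  P0: everything it awaited (res-11) is free; runs, freeing res-19 and res-7
  P8: everything it awaited (res-1) is free; runs, freeing res-18
  P5: everything it awaited (res-10, res-6 and res-11) is free; runs, freeing res-15 and res-5
  P4: no waits; runs immediately, freeing res-14


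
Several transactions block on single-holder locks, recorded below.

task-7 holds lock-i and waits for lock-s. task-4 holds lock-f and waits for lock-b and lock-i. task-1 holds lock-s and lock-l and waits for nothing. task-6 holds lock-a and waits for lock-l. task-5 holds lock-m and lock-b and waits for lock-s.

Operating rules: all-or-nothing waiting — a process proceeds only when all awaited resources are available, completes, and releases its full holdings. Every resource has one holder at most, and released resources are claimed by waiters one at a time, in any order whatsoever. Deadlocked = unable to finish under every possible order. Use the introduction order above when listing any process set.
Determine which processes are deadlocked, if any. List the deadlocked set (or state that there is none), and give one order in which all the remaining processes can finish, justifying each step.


No process is deadlocked.
Key observation: there is no circular wait here — follow any chain and it reaches a process that is free to run now.
The rest can finish in the order task-1, task-5, task-7, task-6, task-4.
Verifying each step:
  task-1: no waits; runs immediately, freeing lock-s and lock-l
  task-5 waits on lock-s — all released -> runs and releases lock-m and lock-b
  task-7 waits on lock-s — all released -> runs and releases lock-i
  task-6 waits on lock-l — all released -> runs and releases lock-a
  task-4 waits on lock-b and lock-i — all released -> runs and releases lock-f


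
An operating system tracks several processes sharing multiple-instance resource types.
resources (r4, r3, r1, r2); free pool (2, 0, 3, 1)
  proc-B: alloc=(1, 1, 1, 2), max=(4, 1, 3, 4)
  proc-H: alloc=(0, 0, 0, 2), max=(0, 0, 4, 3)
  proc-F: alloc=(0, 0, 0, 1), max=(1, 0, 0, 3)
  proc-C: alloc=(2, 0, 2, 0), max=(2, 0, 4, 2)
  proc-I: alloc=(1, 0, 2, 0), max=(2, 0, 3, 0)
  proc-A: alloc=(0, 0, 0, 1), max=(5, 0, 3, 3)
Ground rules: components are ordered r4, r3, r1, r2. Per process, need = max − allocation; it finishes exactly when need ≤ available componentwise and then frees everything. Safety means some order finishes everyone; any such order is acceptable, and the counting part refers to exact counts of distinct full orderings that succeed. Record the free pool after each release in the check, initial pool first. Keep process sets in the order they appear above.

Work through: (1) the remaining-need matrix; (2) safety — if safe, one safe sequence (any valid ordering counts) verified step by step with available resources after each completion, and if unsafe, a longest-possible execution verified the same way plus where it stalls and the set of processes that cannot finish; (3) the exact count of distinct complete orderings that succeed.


(1) Remaining need (order r4, r3, r1, r2):
  proc-B: (3, 0, 2, 2)
  proc-H: (0, 0, 4, 1)
  proc-F: (1, 0, 0, 2)
  proc-C: (0, 0, 2, 2)
  proc-I: (1, 0, 1, 0)
  proc-A: (5, 0, 3, 2)
(2) SAFE, for example via the order proc-I, proc-H, proc-C, proc-F, proc-A, proc-B.
Key observation: at proc-H the run first touches a limit — (0, 0, 4, 1) against (3, 0, 5, 1), exact on a resource it actually requests.
Step-by-step check:
  pool = (2, 0, 3, 1)
  proc-I needs (1, 0, 1, 0) <= (2, 0, 3, 1) -> finishes; pool += (1, 0, 2, 0) = (3, 0, 5, 1)
  proc-H needs (0, 0, 4, 1) <= (3, 0, 5, 1) -> finishes; pool += (0, 0, 0, 2) = (3, 0, 5, 3)
  proc-C needs (0, 0, 2, 2) <= (3, 0, 5, 3) -> finishes; pool += (2, 0, 2, 0) = (5, 0, 7, 3)
  proc-F needs (1, 0, 0, 2) <= (5, 0, 7, 3) -> finishes; pool += (0, 0, 0, 1) = (5, 0, 7, 4)
  proc-A needs (5, 0, 3, 2) <= (5, 0, 7, 4) -> finishes; pool += (0, 0, 0, 1) = (5, 0, 7, 5)
  proc-B needs (3, 0, 2, 2) <= (5, 0, 7, 5) -> finishes; pool += (1, 1, 1, 2) = (6, 1, 8, 7)
(3) Precisely 12 of the possible complete orderings are safe sequences.


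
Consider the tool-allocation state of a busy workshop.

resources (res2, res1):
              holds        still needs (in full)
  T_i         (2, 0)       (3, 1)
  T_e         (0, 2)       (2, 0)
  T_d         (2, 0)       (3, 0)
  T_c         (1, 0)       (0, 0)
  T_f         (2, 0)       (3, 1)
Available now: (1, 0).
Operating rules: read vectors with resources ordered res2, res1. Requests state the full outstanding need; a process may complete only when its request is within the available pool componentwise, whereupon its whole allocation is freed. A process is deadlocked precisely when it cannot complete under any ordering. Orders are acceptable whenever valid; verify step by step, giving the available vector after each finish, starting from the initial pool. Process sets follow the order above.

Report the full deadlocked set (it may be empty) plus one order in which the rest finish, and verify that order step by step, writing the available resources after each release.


Deadlocked: T_i, T_d and T_f.
Key observation: no order helps: past T_c, T_e, the free pool tops out at (2, 2), below what each blocked process needs in res2.
A valid finishing order for the others: T_c, T_e. Verifying each step:
  pool = (1, 0)
  T_c: need (0, 0) fits (1, 0); releases (1, 0), pool now (2, 0)
  T_e: need (2, 0) fits (2, 0); releases (0, 2), pool now (2, 2)
The blocked processes can never fit:
  T_i cannot run: need (3, 1) vs free (2, 2) (insufficient res2)
  T_d cannot run: need (3, 0) vs free (2, 2) (insufficient res2)
  T_f cannot run: need (3, 1) vs free (2, 2) (insufficient res2)


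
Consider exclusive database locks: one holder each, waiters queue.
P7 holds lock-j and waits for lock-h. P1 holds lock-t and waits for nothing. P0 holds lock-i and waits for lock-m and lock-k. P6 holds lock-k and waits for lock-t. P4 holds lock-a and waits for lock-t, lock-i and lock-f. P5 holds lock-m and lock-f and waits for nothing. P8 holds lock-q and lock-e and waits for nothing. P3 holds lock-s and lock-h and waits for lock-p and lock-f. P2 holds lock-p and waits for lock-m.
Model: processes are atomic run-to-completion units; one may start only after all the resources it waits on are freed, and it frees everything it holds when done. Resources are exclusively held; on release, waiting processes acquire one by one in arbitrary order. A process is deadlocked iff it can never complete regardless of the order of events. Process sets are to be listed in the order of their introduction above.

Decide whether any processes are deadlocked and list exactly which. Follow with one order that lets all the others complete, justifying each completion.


No process is deadlocked.
Key observation: the wait relation is loop-free; peeling off processes with no waits unwinds the whole state.
One completion order for the rest: P5, P2, P1, P6, P3, P7, P0, P8, P4.
Step-by-step check:
  P5 waits on nothing -> runs at once and releases lock-m and lock-f
  P2 waits on lock-m — all released -> runs and releases lock-p
  P1 waits on nothing -> runs at once and releases lock-t
  P6 waits on lock-t — all released -> runs and releases lock-k
  P3 waits on lock-p and lock-f — all released -> runs and releases lock-s and lock-h
  P7 waits on lock-h — all released -> runs and releases lock-j
  P0 waits on lock-m and lock-k — all released -> runs and releases lock-i
  P8 waits on nothing -> runs at once and releases lock-q and lock-e
  P4 waits on lock-t, lock-i and lock-f — all released -> runs and releases lock-a


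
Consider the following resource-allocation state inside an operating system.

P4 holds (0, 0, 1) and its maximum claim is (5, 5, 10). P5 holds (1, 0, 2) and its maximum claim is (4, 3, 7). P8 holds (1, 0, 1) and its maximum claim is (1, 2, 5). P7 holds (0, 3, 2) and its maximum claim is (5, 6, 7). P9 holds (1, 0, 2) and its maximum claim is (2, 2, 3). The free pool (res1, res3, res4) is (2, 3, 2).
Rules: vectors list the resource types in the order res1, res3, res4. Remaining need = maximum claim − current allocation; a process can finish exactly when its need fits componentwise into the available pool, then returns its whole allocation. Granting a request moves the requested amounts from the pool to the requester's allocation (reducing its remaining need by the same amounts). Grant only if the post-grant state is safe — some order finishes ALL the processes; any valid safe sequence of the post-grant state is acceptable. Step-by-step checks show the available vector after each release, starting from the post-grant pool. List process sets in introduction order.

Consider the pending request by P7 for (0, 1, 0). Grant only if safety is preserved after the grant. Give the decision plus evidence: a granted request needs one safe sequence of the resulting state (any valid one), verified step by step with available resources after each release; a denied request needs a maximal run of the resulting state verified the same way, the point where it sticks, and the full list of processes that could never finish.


DENY — the pretend-granted state is unsafe.
Key observation: after P9, P8 the pool peaks at (4, 2, 5), and each blocked process is short somewhere: P4 on res1, res3, res4; P5 on res3; P7 on res1.
After a pretend grant, a maximal execution: P9, P8 — then nothing else fits. Check, step by step:
  pool = (2, 2, 2)
  P9 needs (1, 2, 1) <= (2, 2, 2) -> finishes; pool += (1, 0, 2) = (3, 2, 4)
  P8 needs (0, 2, 4) <= (3, 2, 4) -> finishes; pool += (1, 0, 1) = (4, 2, 5)
  P4 still needs (5, 5, 9) but only (4, 2, 5) is free — short on res1, res3 and res4
  P5 still needs (3, 3, 5) but only (4, 2, 5) is free — short on res3
  P7 still needs (5, 2, 5) but only (4, 2, 5) is free — short on res1
Processes that could never finish after the grant: P4, P5 and P7.


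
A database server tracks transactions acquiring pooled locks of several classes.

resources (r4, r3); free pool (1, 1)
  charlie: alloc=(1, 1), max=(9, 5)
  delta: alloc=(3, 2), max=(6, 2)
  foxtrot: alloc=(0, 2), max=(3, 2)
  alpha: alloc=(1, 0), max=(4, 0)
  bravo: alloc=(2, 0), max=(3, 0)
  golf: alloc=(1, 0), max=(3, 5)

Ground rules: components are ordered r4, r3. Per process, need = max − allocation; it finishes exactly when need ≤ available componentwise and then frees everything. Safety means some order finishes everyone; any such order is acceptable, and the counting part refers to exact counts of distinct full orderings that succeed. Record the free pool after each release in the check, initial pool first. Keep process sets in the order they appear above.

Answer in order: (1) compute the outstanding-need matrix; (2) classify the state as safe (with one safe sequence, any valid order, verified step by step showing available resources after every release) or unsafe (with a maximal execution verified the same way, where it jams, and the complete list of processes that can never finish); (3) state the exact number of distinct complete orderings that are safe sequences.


(1) Outstanding need per process (order r4, r3):
  charlie: (8, 4)
  delta: (3, 0)
  foxtrot: (3, 0)
  alpha: (3, 0)
  bravo: (1, 0)
  golf: (2, 5)
(2) The state is SAFE; one workable sequence: bravo, delta, foxtrot, alpha, golf, charlie.
Key observation: bravo marks the first exact bind of the order: its need (1, 0) fits the free (1, 1) with zero slack on a requested resource.
Walking it through:
  pool = (1, 1)
  bravo: need (1, 0) fits (1, 1); releases (2, 0), pool now (3, 1)
  delta: need (3, 0) fits (3, 1); releases (3, 2), pool now (6, 3)
  foxtrot: need (3, 0) fits (6, 3); releases (0, 2), pool now (6, 5)
  alpha: need (3, 0) fits (6, 5); releases (1, 0), pool now (7, 5)
  golf: need (2, 5) fits (7, 5); releases (1, 0), pool now (8, 5)
  charlie: need (8, 4) fits (8, 5); releases (1, 1), pool now (9, 6)
(3) Precisely 8 of the possible complete orderings are safe sequences.


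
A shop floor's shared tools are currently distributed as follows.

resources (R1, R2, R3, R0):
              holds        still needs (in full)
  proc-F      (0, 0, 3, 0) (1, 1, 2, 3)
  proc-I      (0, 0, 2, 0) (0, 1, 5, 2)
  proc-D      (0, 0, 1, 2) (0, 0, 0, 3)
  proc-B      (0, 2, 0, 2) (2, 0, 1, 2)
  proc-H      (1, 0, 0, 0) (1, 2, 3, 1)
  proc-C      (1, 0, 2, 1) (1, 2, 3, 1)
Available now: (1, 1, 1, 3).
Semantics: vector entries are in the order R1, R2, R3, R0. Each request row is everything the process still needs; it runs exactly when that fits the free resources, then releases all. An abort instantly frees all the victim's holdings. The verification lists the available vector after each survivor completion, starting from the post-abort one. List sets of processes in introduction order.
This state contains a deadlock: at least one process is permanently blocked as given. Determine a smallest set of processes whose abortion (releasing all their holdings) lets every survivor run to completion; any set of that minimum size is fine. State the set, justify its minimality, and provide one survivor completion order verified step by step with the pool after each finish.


Abort proc-B.
Key observation: the deadlocked proc-H becomes finishable only because proc-B released (0, 2, 0, 2); it completes at step 3 below.
No smaller set exists: with zero aborts the deadlock remains.
Survivors finish in the order: proc-D, proc-F, proc-H, proc-C, proc-I. Walking it through (pool after the aborts first):
  pool = (1, 3, 1, 5)
  proc-D: need (0, 0, 0, 3) fits (1, 3, 1, 5); releases (0, 0, 1, 2), pool now (1, 3, 2, 7)
  proc-F: need (1, 1, 2, 3) fits (1, 3, 2, 7); releases (0, 0, 3, 0), pool now (1, 3, 5, 7)
  proc-H: need (1, 2, 3, 1) fits (1, 3, 5, 7); releases (1, 0, 0, 0), pool now (2, 3, 5, 7)
  proc-C: need (1, 2, 3, 1) fits (2, 3, 5, 7); releases (1, 0, 2, 1), pool now (3, 3, 7, 8)
  proc-I: need (0, 1, 5, 2) fits (3, 3, 7, 8); releases (0, 0, 2, 0), pool now (3, 3, 9, 8)


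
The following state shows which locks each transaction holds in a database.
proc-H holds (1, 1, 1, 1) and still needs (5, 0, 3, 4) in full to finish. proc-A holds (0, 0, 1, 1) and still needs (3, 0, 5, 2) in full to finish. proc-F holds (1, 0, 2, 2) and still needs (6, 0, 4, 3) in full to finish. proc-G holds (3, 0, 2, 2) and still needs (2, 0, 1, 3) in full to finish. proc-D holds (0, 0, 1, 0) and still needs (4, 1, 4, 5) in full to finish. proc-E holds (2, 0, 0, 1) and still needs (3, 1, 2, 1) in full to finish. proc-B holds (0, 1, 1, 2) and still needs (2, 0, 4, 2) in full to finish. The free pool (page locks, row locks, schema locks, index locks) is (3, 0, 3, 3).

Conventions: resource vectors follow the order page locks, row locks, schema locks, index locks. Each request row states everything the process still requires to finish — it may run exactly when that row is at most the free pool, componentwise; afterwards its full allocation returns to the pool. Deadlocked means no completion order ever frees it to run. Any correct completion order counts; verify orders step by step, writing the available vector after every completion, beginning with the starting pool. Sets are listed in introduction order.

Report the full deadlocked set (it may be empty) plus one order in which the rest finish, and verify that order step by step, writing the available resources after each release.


The deadlocked set is empty.
Key observation: there is always a runnable process — proc-G first — so the state unwinds completely.
A valid finishing order for the others: proc-G, proc-F, proc-H, proc-A, proc-D, proc-E, proc-B. Verifying each step:
  pool = (3, 0, 3, 3)
  proc-G needs (2, 0, 1, 3) <= (3, 0, 3, 3) -> finishes; pool += (3, 0, 2, 2) = (6, 0, 5, 5)
  proc-F needs (6, 0, 4, 3) <= (6, 0, 5, 5) -> finishes; pool += (1, 0, 2, 2) = (7, 0, 7, 7)
  proc-H needs (5, 0, 3, 4) <= (7, 0, 7, 7) -> finishes; pool += (1, 1, 1, 1) = (8, 1, 8, 8)
  proc-A needs (3, 0, 5, 2) <= (8, 1, 8, 8) -> finishes; pool += (0, 0, 1, 1) = (8, 1, 9, 9)
  proc-D needs (4, 1, 4, 5) <= (8, 1, 9, 9) -> finishes; pool += (0, 0, 1, 0) = (8, 1, 10, 9)
  proc-E needs (3, 1, 2, 1) <= (8, 1, 10, 9) -> finishes; pool += (2, 0, 0, 1) = (10, 1, 10, 10)
  proc-B needs (2, 0, 4, 2) <= (10, 1, 10, 10) -> finishes; pool += (0, 1, 1, 2) = (10, 2, 11, 12)


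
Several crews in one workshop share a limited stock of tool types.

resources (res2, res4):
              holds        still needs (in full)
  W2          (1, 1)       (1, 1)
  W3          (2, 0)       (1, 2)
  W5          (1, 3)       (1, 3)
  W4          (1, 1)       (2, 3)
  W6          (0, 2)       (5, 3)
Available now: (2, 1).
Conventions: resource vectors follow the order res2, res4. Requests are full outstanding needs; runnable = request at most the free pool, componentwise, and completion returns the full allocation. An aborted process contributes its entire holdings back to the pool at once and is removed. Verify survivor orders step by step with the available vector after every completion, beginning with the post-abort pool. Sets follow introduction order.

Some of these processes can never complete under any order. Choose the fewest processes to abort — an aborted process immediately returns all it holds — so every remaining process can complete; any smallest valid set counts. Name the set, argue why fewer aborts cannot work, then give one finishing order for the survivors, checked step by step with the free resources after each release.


The answer: abort W6.
Key observation: W4 was stuck for good until W6 gave back (0, 2); in the order shown it finishes at step 1.
Minimality: the empty abort set fails — the state is deadlocked as it stands.
The survivors complete as W4, W2, W3, W5. Verifying each step (starting from the post-abort pool):
  pool = (2, 3)
  W4 needs (2, 3) <= (2, 3) -> finishes; pool += (1, 1) = (3, 4)
  W2 needs (1, 1) <= (3, 4) -> finishes; pool += (1, 1) = (4, 5)
  W3 needs (1, 2) <= (4, 5) -> finishes; pool += (2, 0) = (6, 5)
  W5 needs (1, 3) <= (6, 5) -> finishes; pool += (1, 3) = (7, 8)


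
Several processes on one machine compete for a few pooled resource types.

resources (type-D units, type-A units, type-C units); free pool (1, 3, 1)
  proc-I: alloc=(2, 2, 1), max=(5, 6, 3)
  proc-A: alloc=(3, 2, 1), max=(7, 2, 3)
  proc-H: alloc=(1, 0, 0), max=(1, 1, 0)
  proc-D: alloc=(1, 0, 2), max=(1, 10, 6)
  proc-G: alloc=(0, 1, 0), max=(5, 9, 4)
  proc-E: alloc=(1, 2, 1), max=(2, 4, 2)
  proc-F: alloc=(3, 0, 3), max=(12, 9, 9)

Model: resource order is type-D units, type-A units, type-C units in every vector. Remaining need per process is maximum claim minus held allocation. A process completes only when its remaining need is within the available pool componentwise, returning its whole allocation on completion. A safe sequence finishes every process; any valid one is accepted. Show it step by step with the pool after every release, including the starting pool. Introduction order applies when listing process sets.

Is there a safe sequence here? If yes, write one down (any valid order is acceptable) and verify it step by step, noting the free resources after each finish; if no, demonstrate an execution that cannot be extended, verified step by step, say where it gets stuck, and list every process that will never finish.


SAFE — a valid safe sequence is proc-H, proc-E, proc-I, proc-A, proc-G, proc-D, proc-F.
Key observation: the order's first zero-slack moment is proc-E ((1, 2, 1) needed, (2, 3, 1) free — a requested resource with nothing to spare).
Verifying each step:
  pool = (1, 3, 1)
  proc-H needs (0, 1, 0) <= (1, 3, 1) -> finishes; pool += (1, 0, 0) = (2, 3, 1)
  proc-E needs (1, 2, 1) <= (2, 3, 1) -> finishes; pool += (1, 2, 1) = (3, 5, 2)
  proc-I needs (3, 4, 2) <= (3, 5, 2) -> finishes; pool += (2, 2, 1) = (5, 7, 3)
  proc-A needs (4, 0, 2) <= (5, 7, 3) -> finishes; pool += (3, 2, 1) = (8, 9, 4)
  proc-G needs (5, 8, 4) <= (8, 9, 4) -> finishes; pool += (0, 1, 0) = (8, 10, 4)
  proc-D needs (0, 10, 4) <= (8, 10, 4) -> finishes; pool += (1, 0, 2) = (9, 10, 6)
  proc-F needs (9, 9, 6) <= (9, 10, 6) -> finishes; pool += (3, 0, 3) = (12, 10, 9)


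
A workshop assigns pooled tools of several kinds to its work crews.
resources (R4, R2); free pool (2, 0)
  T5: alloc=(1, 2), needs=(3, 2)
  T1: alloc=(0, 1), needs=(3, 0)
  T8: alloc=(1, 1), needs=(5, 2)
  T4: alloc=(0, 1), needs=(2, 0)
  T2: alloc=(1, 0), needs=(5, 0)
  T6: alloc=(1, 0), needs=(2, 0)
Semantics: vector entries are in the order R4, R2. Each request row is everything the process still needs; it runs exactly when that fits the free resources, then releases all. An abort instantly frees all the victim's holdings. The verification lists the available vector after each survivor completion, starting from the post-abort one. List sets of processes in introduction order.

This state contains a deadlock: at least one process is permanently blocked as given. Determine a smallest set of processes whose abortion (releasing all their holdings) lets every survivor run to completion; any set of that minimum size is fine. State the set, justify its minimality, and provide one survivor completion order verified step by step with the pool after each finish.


The answer: abort T8.
Key observation: no ordering could ever have run T2 before the abort of T8; with (1, 1) back in the pool it fits at step 5.
No smaller set exists: with zero aborts the deadlock remains.
Survivors finish in the order: T4, T6, T1, T5, T2. Verifying each step (pool after the aborts first):
  pool = (3, 1)
  T4 needs (2, 0) <= (3, 1) -> finishes; pool += (0, 1) = (3, 2)
  T6 needs (2, 0) <= (3, 2) -> finishes; pool += (1, 0) = (4, 2)
  T1 needs (3, 0) <= (4, 2) -> finishes; pool += (0, 1) = (4, 3)
  T5 needs (3, 2) <= (4, 3) -> finishes; pool += (1, 2) = (5, 5)
  T2 needs (5, 0) <= (5, 5) -> finishes; pool += (1, 0) = (6, 5)


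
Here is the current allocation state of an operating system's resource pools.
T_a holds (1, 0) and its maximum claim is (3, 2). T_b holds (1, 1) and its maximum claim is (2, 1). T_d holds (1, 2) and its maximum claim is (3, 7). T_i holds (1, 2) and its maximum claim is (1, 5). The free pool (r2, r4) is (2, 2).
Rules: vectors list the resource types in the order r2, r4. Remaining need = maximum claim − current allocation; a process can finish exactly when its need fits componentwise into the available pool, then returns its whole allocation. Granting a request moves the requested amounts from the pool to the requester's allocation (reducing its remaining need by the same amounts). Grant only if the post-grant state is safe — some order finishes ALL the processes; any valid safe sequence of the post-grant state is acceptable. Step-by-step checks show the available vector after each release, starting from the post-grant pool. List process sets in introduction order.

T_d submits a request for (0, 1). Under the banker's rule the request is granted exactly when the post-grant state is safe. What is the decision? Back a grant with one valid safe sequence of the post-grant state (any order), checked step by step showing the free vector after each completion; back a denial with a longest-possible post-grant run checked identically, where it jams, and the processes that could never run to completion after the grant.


DENY: after the grant no complete ordering would exist.
Key observation: T_b, T_a can finish, but then (4, 2) is all there is, and the blocked group's r4 demands exceed it.
Pretend the grant happened; the run T_b, T_a goes as far as possible. Step-by-step check:
  pool = (2, 1)
  T_b needs (1, 0) <= (2, 1) -> finishes; pool += (1, 1) = (3, 2)
  T_a needs (2, 2) <= (3, 2) -> finishes; pool += (1, 0) = (4, 2)
  T_d cannot run: need (2, 4) vs free (4, 2) (insufficient r4)
  T_i cannot run: need (0, 3) vs free (4, 2) (insufficient r4)
Processes that could never finish after the grant: T_d and T_i.


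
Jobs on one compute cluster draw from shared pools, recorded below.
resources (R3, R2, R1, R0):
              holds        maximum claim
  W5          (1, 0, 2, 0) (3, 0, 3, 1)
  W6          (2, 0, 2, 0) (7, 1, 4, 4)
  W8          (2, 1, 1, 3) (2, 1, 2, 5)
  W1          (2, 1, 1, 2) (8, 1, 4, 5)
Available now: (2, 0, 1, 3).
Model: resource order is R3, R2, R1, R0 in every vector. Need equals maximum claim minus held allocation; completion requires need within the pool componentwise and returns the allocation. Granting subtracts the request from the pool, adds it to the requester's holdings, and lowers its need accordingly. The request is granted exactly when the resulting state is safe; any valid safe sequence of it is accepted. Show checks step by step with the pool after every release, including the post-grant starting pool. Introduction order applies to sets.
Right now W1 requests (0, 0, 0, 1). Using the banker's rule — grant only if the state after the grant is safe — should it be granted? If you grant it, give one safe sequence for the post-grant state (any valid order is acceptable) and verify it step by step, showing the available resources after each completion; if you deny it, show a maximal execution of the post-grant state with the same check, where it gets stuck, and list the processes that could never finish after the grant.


GRANT — the state after the grant stays safe, e.g. via W8, W5, W6, W1.
Key observation: (2, 0, 1, 2) free after granting still covers W8 first, and each release covers the next.
Check on the post-grant state, step by step:
  pool = (2, 0, 1, 2)
  W8 needs (0, 0, 1, 2) <= (2, 0, 1, 2) -> finishes; pool += (2, 1, 1, 3) = (4, 1, 2, 5)
  W5 needs (2, 0, 1, 1) <= (4, 1, 2, 5) -> finishes; pool += (1, 0, 2, 0) = (5, 1, 4, 5)
  W6 needs (5, 1, 2, 4) <= (5, 1, 4, 5) -> finishes; pool += (2, 0, 2, 0) = (7, 1, 6, 5)
  W1 needs (6, 0, 3, 2) <= (7, 1, 6, 5) -> finishes; pool += (2, 1, 1, 3) = (9, 2, 7, 8)


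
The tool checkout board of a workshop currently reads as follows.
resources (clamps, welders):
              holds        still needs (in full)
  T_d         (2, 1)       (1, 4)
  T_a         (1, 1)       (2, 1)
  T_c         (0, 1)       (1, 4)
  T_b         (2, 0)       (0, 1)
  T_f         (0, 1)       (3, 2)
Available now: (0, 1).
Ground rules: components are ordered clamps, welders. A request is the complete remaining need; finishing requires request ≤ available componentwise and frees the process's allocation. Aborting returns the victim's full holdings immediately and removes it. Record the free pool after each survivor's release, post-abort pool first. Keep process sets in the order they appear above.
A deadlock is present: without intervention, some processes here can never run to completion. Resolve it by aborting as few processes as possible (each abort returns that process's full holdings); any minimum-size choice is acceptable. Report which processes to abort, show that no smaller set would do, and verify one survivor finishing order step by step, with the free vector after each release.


Minimum abort set: T_d.
Key observation: T_c had no path to completion before; after the abort of T_d ((2, 1) returned), step 3 is where it fits.
Minimality: the empty abort set fails — the state is deadlocked as it stands.
Survivors finish in the order: T_a, T_f, T_c, T_b. Walking it through (pool after the aborts first):
  pool = (2, 2)
  T_a: need (2, 1) fits (2, 2); releases (1, 1), pool now (3, 3)
  T_f: need (3, 2) fits (3, 3); releases (0, 1), pool now (3, 4)
  T_c: need (1, 4) fits (3, 4); releases (0, 1), pool now (3, 5)
  T_b: need (0, 1) fits (3, 5); releases (2, 0), pool now (5, 5)
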